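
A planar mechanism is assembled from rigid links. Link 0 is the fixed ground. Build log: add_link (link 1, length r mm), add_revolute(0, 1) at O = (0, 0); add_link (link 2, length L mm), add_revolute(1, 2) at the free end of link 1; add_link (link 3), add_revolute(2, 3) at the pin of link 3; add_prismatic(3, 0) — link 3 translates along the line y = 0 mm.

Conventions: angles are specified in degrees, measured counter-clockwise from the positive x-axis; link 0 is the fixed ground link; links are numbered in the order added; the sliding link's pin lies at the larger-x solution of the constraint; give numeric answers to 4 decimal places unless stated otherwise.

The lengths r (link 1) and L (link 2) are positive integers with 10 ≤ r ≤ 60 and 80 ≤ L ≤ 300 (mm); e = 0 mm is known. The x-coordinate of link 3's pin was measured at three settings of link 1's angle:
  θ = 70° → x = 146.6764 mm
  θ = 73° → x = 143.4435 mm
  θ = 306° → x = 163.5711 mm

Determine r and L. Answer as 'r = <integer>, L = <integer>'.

constraint per measurement: (x − r cos θ)² + (r sin θ − e)² = L²
subtracting the θ₁ and θ₂ equations cancels the r² and L² terms:
r = (x₁² − x₂²) / (2[(x₁cos θ₁ + e sin θ₁) − (x₂cos θ₂ + e sin θ₂)]) = 56.9999 → r = 57
L² = (x₁ − r cos θ₁)² + (r sin θ₁ − e)² = 19044.0100 → L = 138.0000 → L = 138
check at θ₃=306°: x = 163.5711 (printed 163.5711) ✓

r = 57, L = 138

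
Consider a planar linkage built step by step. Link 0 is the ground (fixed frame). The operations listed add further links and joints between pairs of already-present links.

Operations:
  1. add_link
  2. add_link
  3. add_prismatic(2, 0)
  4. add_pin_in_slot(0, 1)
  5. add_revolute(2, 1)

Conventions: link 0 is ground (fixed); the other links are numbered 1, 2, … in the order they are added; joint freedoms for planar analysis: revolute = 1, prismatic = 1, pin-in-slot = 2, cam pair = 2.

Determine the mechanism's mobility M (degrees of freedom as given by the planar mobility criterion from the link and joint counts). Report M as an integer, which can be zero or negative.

(L,J1,J2)=(1,0,0); link0 fixed
link1: (2,0,0)
link2: (3,0,0)
P 2-0 [J1]: (3,1,0)
PS 0-1 [J2]: (3,1,1)
R 2-1 [J1]: (3,2,1)
Grübler: 3·2 − 2·2 − 1 = 1

M = 1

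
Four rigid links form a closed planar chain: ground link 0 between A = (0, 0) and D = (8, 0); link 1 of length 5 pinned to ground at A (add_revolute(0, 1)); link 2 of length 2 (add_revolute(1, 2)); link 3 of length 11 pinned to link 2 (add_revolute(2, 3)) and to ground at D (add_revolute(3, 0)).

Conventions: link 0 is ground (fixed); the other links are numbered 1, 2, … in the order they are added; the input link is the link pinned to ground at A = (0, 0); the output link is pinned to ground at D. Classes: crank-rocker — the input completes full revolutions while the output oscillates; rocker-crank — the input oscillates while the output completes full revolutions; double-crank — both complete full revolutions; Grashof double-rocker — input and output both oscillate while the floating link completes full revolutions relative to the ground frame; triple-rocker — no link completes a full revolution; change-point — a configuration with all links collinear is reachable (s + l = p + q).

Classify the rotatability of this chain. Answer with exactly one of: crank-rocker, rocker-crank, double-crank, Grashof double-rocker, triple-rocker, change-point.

lengths: ground=8, input=5, coupler=2, output=11
sorted: s=2 (shortest), l=11 (longest), p+q=13
s + l = 13 vs p + q = 13
s + l = p + q → change-point (collinear configuration reachable)

change-point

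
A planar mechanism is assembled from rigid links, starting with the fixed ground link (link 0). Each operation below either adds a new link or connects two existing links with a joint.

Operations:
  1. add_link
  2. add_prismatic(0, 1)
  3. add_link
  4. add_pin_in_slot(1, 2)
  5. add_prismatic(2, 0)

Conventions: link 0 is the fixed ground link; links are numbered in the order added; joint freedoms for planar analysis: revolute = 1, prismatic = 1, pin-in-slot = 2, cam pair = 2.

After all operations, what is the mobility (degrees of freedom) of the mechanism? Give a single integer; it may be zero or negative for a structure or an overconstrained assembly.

L=1 J1=0 J2=0
add link → L=2 J1=0 J2=0
P@0,1 dof=1 J1 → L=2 J1=1 J2=0
add link → L=3 J1=1 J2=0
PS@1,2 dof=2 J2 → L=3 J1=1 J2=1
P@2,0 dof=1 J1 → L=3 J1=2 J2=1
M=3(L−1)−2J1−J2=3·2−2·2−1=1

M = 1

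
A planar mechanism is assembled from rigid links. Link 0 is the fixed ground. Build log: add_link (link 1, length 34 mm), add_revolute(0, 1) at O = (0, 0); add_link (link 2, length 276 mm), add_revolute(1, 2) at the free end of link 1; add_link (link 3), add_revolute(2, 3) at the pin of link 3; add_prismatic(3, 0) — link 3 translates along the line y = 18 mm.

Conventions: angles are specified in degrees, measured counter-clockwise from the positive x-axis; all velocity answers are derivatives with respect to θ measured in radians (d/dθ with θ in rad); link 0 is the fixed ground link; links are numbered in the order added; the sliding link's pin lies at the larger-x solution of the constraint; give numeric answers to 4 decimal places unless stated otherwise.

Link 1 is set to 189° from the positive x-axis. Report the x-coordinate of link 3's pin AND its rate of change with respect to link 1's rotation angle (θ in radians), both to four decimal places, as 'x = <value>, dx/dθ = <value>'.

geometry: r = 34 mm, L = 276 mm, e = 18 mm
crank pin P = (r cos θ, r sin θ) = (-33.581404, -5.318772)
h = r sin θ − e = -5.318772 − 18 = -23.318772
x = r cos θ + √(L² − h²) = -33.581404 + 275.013154 = 241.431750
dx/dθ = −r sin θ − h·r cos θ/√(L² − h²) (θ in radians; h = -23.318772) = 2.471355

x = 241.4318, dx/dθ = 2.4714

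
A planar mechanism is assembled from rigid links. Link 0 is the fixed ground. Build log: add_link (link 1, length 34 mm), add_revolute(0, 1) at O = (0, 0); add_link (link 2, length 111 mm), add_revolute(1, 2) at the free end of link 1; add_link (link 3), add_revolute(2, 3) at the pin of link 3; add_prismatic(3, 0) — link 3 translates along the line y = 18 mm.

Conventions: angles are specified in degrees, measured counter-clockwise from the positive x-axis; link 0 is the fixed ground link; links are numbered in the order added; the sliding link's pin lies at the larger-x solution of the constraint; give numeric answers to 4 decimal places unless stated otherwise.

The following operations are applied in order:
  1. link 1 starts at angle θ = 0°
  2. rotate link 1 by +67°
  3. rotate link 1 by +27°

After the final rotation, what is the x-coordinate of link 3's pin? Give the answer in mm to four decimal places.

geometry: r = 34 mm, L = 111 mm, e = 18 mm; θ starts at 0°
rotate link 1 by +67°: θ ← 0° +67° = 67°
rotate link 1 by +27°: θ ← 67° +27° = 94°
crank pin P = (r cos θ, r sin θ) = (-2.371720, 33.917178)
h = r sin θ − e = 33.917178 − 18 = 15.917178
x = r cos θ + √(L² − h²) = -2.371720 + 109.852826 = 107.481106

107.4811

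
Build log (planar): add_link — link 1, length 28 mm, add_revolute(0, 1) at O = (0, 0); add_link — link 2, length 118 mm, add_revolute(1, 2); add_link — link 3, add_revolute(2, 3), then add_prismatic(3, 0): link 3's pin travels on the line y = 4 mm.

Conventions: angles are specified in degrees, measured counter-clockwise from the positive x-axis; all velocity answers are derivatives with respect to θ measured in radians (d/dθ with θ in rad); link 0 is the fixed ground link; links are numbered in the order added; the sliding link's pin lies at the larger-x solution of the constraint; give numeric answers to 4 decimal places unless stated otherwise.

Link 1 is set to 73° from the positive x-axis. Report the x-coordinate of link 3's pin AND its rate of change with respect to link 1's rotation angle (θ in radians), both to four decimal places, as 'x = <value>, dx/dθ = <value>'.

geometry: r = 28 mm, L = 118 mm, e = 4 mm
crank pin P = (r cos θ, r sin θ) = (8.186408, 26.776533)
h = r sin θ − e = 26.776533 − 4 = 22.776533
x = r cos θ + √(L² − h²) = 8.186408 + 115.780955 = 123.967363
dx/dθ = −r sin θ − h·r cos θ/√(L² − h²) (θ in radians; h = 22.776533) = -28.386971

x = 123.9674, dx/dθ = -28.3870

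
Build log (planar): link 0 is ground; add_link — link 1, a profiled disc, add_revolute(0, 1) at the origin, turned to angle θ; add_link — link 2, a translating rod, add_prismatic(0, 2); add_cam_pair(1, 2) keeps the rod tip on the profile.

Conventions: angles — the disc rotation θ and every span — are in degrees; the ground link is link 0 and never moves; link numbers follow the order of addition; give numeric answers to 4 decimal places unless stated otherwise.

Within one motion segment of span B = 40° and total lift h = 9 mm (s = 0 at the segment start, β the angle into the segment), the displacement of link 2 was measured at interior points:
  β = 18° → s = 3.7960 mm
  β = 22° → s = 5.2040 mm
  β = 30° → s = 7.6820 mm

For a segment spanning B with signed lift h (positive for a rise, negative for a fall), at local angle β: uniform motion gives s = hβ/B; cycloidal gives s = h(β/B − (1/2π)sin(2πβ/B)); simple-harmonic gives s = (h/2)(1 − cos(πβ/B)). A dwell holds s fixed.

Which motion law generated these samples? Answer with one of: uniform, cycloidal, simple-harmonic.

candidates at β/B = r: uniform s = h·r (linear in β); cycloidal s = h·(r − sin(2πr)/(2π)); simple-harmonic s = (h/2)(1 − cos(πr))
β=18°: printed 3.7960 | uniform 4.0500, cycloidal 3.6074, simple-harmonic 3.7960
β=22°: printed 5.2040 | uniform 4.9500, cycloidal 5.3926, simple-harmonic 5.2040
β=30°: printed 7.6820 | uniform 6.7500, cycloidal 8.1824, simple-harmonic 7.6820
only one law matches every sample → simple-harmonic

simple-harmonic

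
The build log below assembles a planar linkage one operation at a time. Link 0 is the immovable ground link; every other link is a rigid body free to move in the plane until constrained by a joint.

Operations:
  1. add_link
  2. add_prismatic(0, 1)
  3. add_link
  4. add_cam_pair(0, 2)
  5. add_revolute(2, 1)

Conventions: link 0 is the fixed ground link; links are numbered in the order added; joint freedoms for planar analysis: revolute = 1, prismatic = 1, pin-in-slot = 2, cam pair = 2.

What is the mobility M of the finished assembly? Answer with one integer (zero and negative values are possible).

ground; <1,0,0>
#1 <2,0,0>
P:0↔1 J1 <2,1,0>
#2 <3,1,0>
C:0↔2 J2 <3,1,1>
R:2↔1 J1 <3,2,1>
3×2 − 2×2 − 1×1 = 1

M = 1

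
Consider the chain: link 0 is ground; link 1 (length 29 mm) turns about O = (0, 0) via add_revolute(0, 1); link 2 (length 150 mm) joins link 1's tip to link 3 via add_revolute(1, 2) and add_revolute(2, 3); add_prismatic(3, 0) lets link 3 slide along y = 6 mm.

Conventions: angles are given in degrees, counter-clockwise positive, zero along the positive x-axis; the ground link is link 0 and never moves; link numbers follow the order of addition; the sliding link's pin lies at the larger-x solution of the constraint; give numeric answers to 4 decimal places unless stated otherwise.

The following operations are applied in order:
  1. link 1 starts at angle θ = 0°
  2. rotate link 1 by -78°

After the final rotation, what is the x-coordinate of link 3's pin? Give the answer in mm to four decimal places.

geometry: r = 29 mm, L = 150 mm, e = 6 mm; θ starts at 0°
rotate link 1 by -78°: θ ← 0° -78° = -78°
crank pin P = (r cos θ, r sin θ) = (6.029439, -28.366280)
h = r sin θ − e = -28.366280 − 6 = -34.366280
x = r cos θ + √(L² − h²) = 6.029439 + 146.010132 = 152.039571

152.0396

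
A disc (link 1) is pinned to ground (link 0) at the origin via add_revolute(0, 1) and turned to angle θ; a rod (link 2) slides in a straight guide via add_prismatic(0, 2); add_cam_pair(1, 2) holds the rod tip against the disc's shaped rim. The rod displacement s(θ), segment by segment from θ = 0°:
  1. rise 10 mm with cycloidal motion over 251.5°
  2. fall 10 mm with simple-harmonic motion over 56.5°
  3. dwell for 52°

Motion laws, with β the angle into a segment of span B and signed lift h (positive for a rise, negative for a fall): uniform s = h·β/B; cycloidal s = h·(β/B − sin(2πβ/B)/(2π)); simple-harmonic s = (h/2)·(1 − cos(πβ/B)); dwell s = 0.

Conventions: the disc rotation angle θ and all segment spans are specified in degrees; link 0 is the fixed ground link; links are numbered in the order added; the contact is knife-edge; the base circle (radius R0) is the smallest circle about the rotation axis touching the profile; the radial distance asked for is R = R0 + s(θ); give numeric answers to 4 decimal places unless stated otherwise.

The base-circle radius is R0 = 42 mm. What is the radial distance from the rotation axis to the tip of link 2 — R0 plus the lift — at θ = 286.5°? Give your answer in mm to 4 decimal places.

segment 1 (0° to 251.5°, cycloidal, h = 10) is passed completely: s = 0.0000 + (10) = 10.0000
θ = 286.5° falls in segment 2 (251.5° to 308°, simple-harmonic, h = -10): β = 286.5 − 251.5 = 35°, B = 56.5°; Δs = -10/2·(1 − cos(π·0.6195)) = -6.8329; s = 10.0000 − 6.8329 = 3.1671
R = R0 + s = 42 + 3.1671 = 45.1671

45.1671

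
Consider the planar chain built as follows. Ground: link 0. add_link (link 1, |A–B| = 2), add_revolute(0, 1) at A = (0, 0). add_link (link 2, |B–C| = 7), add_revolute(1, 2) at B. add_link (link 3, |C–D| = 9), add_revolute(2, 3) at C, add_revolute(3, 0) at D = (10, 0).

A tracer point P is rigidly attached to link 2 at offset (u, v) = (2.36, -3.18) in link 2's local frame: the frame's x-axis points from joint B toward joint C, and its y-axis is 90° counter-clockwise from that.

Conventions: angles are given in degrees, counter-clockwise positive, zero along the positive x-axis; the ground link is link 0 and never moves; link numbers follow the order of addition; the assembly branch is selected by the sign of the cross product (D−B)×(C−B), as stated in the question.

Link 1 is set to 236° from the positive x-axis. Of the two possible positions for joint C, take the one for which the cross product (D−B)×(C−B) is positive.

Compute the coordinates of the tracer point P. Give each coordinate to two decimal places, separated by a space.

A=(0,0), D=(10.00,0)
B = A + 2.00·(cos236°, sin236°) = (-1.1184, -1.6581)
|BD| = 11.2413
circle(B,7.00) ∩ circle(D,9.00): a=4.1974, h=5.6020
  candidates: C₊=(2.2068,4.5017) cross=62.974; C₋=(3.8593,-6.5797) cross=-62.974
  branch + wants cross > 0 → take C=(2.2068,4.5017) (cross=62.974)
ex = (C−B)/|BC| = (0.4750,0.8800); ey = (-0.8800,0.4750)
P = B + 2.36·ex + -3.18·ey = (2.8010,-1.0919)

2.80 -1.09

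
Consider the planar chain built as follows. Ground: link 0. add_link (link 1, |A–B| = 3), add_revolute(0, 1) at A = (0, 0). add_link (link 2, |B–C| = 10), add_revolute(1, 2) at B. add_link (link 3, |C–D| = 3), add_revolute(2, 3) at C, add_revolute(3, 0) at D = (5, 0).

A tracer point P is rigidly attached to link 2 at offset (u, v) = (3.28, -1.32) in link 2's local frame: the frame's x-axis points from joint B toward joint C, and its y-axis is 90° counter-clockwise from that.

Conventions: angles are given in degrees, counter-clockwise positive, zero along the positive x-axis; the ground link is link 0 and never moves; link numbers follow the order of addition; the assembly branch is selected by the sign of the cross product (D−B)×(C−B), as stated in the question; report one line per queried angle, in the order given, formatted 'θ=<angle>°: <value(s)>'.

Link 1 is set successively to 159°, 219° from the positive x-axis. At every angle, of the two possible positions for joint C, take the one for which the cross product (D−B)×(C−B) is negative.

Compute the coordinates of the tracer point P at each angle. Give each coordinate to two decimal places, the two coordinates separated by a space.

A=(0,0), D=(5.00,0)
θ=159°: B = A + 3.00·(cos159°, sin159°) = (-2.8007, 1.0751)
θ=159°: |BD| = 7.8745
θ=159°: circle(B,10.00) ∩ circle(D,3.00): a=9.7154, h=2.3688
θ=159°:   candidates: C₊=(7.1471,2.0952) cross=18.653; C₋=(6.5003,-2.5979) cross=-18.653
θ=159°:   branch - wants cross < 0 → take C=(6.5003,-2.5979) (cross=-18.653)
θ=159°: ex = (C−B)/|BC| = (0.9301,-0.3673); ey = (0.3673,0.9301)
θ=159°: P = B + 3.28·ex + -1.32·ey = (-0.2348,-1.3574)
θ=219°: B = A + 3.00·(cos219°, sin219°) = (-2.3314, -1.8880)
θ=219°: |BD| = 7.5706
θ=219°: circle(B,10.00) ∩ circle(D,3.00): a=9.7954, h=2.0126
θ=219°:   candidates: C₊=(6.6526,2.5038) cross=15.236; C₋=(7.6564,-1.3942) cross=-15.236
θ=219°:   branch - wants cross < 0 → take C=(7.6564,-1.3942) (cross=-15.236)
θ=219°: ex = (C−B)/|BC| = (0.9988,0.0494); ey = (-0.0494,0.9988)
θ=219°: P = B + 3.28·ex + -1.32·ey = (1.0097,-3.0444)

θ=159°: -0.23 -1.36
θ=219°: 1.01 -3.04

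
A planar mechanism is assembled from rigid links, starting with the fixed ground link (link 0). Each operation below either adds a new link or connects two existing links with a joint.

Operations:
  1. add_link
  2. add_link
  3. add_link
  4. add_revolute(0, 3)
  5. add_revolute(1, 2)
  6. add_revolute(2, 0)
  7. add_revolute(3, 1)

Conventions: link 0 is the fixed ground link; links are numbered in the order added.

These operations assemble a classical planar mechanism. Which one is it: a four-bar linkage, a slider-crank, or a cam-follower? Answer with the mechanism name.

links: 4 (incl. ground); joints: 4 revolute, 0 prismatic, 0 higher (cam) pair, forming one closed loop
4 links in a single 4R loop → four-bar linkage

four-bar linkage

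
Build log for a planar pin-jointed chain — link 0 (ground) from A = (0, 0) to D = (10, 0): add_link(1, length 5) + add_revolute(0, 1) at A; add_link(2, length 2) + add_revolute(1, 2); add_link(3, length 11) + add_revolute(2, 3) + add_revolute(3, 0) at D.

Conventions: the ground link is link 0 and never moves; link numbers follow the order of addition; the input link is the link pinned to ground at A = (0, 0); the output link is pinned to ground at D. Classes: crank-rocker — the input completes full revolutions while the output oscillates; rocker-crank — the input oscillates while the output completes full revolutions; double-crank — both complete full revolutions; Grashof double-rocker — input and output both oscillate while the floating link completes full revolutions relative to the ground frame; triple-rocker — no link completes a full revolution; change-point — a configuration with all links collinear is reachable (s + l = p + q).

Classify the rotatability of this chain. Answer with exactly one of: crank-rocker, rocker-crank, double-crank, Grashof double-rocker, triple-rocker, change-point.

lengths: ground=10, input=5, coupler=2, output=11
sorted: s=2 (shortest), l=11 (longest), p+q=15
s + l = 13 vs p + q = 15
s + l < p + q (Grashof) with shortest = coupler link → Grashof double-rocker

Grashof double-rocker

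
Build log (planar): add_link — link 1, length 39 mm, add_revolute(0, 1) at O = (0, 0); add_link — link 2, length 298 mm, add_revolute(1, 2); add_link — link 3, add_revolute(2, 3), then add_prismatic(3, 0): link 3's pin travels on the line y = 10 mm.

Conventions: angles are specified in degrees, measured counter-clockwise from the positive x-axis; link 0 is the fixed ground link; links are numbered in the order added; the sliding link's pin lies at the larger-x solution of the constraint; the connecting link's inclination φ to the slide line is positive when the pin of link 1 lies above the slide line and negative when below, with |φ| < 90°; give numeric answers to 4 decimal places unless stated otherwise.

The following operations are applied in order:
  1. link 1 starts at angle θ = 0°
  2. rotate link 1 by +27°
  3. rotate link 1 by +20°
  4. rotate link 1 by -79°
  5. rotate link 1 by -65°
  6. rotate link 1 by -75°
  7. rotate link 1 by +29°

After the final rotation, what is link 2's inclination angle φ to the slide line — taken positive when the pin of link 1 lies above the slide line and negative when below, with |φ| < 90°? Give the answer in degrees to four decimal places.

geometry: r = 39 mm, L = 298 mm, e = 10 mm; θ starts at 0°
rotate link 1 by +27°: θ ← 0° +27° = 27°
rotate link 1 by +20°: θ ← 27° +20° = 47°
rotate link 1 by -79°: θ ← 47° -79° = -32°
rotate link 1 by -65°: θ ← -32° -65° = -97°
rotate link 1 by -75°: θ ← -97° -75° = -172°
rotate link 1 by +29°: θ ← -172° +29° = -143°
h = r sin θ − e = -23.470786 − 10 = -33.470786
sin φ = h / L = -33.470786 / 298 = -0.11231807
φ = arcsin(-0.11231807) = -6.448960°

-6.4490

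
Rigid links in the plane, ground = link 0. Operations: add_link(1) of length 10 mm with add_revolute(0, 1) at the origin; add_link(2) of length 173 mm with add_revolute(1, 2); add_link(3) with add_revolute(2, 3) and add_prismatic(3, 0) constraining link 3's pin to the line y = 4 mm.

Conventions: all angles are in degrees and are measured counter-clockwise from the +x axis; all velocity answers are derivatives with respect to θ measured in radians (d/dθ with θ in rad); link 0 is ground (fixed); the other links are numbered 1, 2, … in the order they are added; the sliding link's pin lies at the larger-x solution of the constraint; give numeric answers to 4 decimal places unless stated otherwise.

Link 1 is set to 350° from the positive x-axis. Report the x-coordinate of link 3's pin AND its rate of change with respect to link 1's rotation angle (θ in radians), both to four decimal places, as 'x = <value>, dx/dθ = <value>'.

geometry: r = 10 mm, L = 173 mm, e = 4 mm
crank pin P = (r cos θ, r sin θ) = (9.848078, -1.736482)
h = r sin θ − e = -1.736482 − 4 = -5.736482
x = r cos θ + √(L² − h²) = 9.848078 + 172.904866 = 182.752944
dx/dθ = −r sin θ − h·r cos θ/√(L² − h²) (θ in radians; h = -5.736482) = 2.063212

x = 182.7529, dx/dθ = 2.0632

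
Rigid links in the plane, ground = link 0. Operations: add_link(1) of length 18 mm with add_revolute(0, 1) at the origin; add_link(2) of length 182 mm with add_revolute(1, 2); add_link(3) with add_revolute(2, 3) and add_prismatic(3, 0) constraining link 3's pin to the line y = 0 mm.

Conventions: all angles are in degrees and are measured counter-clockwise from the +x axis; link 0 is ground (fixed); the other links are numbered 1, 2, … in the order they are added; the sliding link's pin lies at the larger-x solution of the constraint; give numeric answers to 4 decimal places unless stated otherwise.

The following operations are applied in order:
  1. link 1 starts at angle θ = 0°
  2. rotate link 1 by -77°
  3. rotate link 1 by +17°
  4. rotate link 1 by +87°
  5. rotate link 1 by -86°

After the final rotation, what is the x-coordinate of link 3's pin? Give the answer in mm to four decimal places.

geometry: r = 18 mm, L = 182 mm, e = 0 mm; θ starts at 0°
rotate link 1 by -77°: θ ← 0° -77° = -77°
rotate link 1 by +17°: θ ← -77° +17° = -60°
rotate link 1 by +87°: θ ← -60° +87° = 27°
rotate link 1 by -86°: θ ← 27° -86° = -59°
crank pin P = (r cos θ, r sin θ) = (9.270685, -15.429011)
h = r sin θ − e = -15.429011 − 0 = -15.429011
x = r cos θ + √(L² − h²) = 9.270685 + 181.344825 = 190.615510

190.6155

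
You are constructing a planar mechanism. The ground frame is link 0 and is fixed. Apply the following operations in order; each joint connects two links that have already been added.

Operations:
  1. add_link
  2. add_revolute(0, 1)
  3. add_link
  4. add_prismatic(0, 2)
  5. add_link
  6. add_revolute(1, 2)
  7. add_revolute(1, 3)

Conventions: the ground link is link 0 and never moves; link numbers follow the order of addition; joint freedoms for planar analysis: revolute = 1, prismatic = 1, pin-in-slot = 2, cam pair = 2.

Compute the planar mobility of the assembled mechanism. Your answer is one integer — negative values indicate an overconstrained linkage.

link 0 = ground. State L|J1|J2 = 1|0|0
+link1  2|0|0
R(0,1) f=1→J1  2|1|0
+link2  3|1|0
P(0,2) f=1→J1  3|2|0
+link3  4|2|0
R(1,2) f=1→J1  4|3|0
R(1,3) f=1→J1  4|4|0
M = 3(4−1)−2·4−0 = 9−8−0 = 1

M = 1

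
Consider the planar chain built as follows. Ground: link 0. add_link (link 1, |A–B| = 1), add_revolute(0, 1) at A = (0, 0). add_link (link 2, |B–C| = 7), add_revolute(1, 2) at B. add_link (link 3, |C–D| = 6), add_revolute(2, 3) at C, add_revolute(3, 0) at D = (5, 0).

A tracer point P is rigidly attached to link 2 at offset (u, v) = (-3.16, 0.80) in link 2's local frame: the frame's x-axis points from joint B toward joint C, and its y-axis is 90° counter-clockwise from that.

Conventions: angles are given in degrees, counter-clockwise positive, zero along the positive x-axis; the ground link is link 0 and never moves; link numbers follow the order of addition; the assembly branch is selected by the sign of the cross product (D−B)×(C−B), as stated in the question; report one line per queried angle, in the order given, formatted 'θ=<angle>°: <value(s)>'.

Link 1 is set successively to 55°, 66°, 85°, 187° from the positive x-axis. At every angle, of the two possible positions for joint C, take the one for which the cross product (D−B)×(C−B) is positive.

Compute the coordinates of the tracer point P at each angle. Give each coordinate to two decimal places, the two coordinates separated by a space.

A=(0,0), D=(5.00,0)
θ=55°: B = A + 1.00·(cos55°, sin55°) = (0.5736, 0.8192)
θ=55°: |BD| = 4.5016
θ=55°: circle(B,7.00) ∩ circle(D,6.00): a=3.6947, h=5.9455
θ=55°:   candidates: C₊=(5.2885,5.9931) cross=26.764; C₋=(3.1247,-5.6994) cross=-26.764
θ=55°:   branch + wants cross > 0 → take C=(5.2885,5.9931) (cross=26.764)
θ=55°: ex = (C−B)/|BC| = (0.6736,0.7391); ey = (-0.7391,0.6736)
θ=55°: P = B + -3.16·ex + 0.80·ey = (-2.1462,-0.9776)
θ=66°: B = A + 1.00·(cos66°, sin66°) = (0.4067, 0.9135)
θ=66°: |BD| = 4.6832
θ=66°: circle(B,7.00) ∩ circle(D,6.00): a=3.7295, h=5.9237
θ=66°:   candidates: C₊=(5.2202,5.9960) cross=27.742; C₋=(2.9091,-5.6239) cross=-27.742
θ=66°:   branch + wants cross > 0 → take C=(5.2202,5.9960) (cross=27.742)
θ=66°: ex = (C−B)/|BC| = (0.6876,0.7261); ey = (-0.7261,0.6876)
θ=66°: P = B + -3.16·ex + 0.80·ey = (-2.3470,-0.8307)
θ=85°: B = A + 1.00·(cos85°, sin85°) = (0.0872, 0.9962)
θ=85°: |BD| = 5.0128
θ=85°: circle(B,7.00) ∩ circle(D,6.00): a=3.8031, h=5.8768
θ=85°:   candidates: C₊=(4.9823,6.0000) cross=29.459; C₋=(2.6465,-5.5192) cross=-29.459
θ=85°:   branch + wants cross > 0 → take C=(4.9823,6.0000) (cross=29.459)
θ=85°: ex = (C−B)/|BC| = (0.6993,0.7148); ey = (-0.7148,0.6993)
θ=85°: P = B + -3.16·ex + 0.80·ey = (-2.6945,-0.7032)
θ=187°: B = A + 1.00·(cos187°, sin187°) = (-0.9925, -0.1219)
θ=187°: |BD| = 5.9938
θ=187°: circle(B,7.00) ∩ circle(D,6.00): a=4.0813, h=5.6871
θ=187°:   candidates: C₊=(2.9723,5.6470) cross=34.087; C₋=(3.2036,-5.7248) cross=-34.087
θ=187°:   branch + wants cross > 0 → take C=(2.9723,5.6470) (cross=34.087)
θ=187°: ex = (C−B)/|BC| = (0.5664,0.8241); ey = (-0.8241,0.5664)
θ=187°: P = B + -3.16·ex + 0.80·ey = (-3.4417,-2.2730)

θ=55°: -2.15 -0.98
θ=66°: -2.35 -0.83
θ=85°: -2.69 -0.70
θ=187°: -3.44 -2.27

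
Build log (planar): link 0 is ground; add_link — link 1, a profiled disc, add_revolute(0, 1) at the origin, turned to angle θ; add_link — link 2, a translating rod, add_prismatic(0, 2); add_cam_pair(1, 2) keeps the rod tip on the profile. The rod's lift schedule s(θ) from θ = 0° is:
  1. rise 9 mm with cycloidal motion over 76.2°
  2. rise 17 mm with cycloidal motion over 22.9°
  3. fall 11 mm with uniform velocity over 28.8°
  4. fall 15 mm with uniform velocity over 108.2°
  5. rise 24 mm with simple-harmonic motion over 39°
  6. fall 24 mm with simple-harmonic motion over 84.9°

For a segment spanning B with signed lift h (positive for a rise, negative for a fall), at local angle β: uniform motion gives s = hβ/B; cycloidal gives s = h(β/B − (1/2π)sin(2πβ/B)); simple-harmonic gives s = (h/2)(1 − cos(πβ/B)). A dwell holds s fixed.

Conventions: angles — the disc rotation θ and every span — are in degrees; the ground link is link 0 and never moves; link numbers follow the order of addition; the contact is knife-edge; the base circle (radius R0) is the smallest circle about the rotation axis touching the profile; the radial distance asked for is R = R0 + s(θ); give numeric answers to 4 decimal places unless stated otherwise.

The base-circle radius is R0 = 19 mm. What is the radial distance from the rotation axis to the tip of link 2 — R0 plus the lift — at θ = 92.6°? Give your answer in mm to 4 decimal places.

seg 1 [0°–76.2°] cycloidal, h=9: full span → s += 9 → s = 9.0000
seg 2 [76.2°–99.1°] cycloidal, h=17: θ=92.6° here. β=16.4, B=22.9. 17·(0.7162 − sin(2π·0.7162)/(2π)) = 14.8194 → s = 23.8194
R = R0 + s = 19 + 23.8194 = 42.8194

42.8194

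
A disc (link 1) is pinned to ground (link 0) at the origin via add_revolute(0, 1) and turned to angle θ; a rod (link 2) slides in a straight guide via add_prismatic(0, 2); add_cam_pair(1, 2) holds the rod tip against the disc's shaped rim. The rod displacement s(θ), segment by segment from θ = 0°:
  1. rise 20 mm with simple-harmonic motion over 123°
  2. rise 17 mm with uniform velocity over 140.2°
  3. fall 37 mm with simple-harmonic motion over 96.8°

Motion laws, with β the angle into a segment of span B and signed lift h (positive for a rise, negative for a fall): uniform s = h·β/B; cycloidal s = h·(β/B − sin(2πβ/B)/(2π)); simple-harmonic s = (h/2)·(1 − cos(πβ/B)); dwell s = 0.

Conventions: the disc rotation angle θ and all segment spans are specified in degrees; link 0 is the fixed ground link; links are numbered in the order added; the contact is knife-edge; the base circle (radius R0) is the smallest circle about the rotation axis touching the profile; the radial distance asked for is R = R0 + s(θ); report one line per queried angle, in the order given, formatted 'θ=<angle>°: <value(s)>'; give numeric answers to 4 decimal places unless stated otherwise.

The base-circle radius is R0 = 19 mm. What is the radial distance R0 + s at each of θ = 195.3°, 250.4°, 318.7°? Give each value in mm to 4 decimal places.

segment 1 (0° to 123°, simple-harmonic, h = 20) is passed completely: s = 0.0000 + (20) = 20.0000
θ = 195.3° falls in segment 2 (123° to 263.2°, uniform, h = 17): β = 195.3 − 123 = 72.3°, B = 140.2°; Δs = 17·72.3/140.2 = 8.7668; s = 20.0000 + 8.7668 = 28.7668
θ = 250.4° falls in segment 2 (123° to 263.2°, uniform, h = 17): β = 250.4 − 123 = 127.4°, B = 140.2°; Δs = 17·127.4/140.2 = 15.4479; s = 20.0000 + 15.4479 = 35.4479
segment 2 (123° to 263.2°, uniform, h = 17) is passed completely: s = 20.0000 + (17) = 37.0000
θ = 318.7° falls in segment 3 (263.2° to 360°, simple-harmonic, h = -37): β = 318.7 − 263.2 = 55.5°, B = 96.8°; Δs = -37/2·(1 − cos(π·0.5733)) = -22.7253; s = 37.0000 − 22.7253 = 14.2747
θ=195.3°: R = R0 + s = 19 + 28.7668 = 47.7668
θ=250.4°: R = R0 + s = 19 + 35.4479 = 54.4479
θ=318.7°: R = R0 + s = 19 + 14.2747 = 33.2747

θ=195.3°: 47.7668
θ=250.4°: 54.4479
θ=318.7°: 33.2747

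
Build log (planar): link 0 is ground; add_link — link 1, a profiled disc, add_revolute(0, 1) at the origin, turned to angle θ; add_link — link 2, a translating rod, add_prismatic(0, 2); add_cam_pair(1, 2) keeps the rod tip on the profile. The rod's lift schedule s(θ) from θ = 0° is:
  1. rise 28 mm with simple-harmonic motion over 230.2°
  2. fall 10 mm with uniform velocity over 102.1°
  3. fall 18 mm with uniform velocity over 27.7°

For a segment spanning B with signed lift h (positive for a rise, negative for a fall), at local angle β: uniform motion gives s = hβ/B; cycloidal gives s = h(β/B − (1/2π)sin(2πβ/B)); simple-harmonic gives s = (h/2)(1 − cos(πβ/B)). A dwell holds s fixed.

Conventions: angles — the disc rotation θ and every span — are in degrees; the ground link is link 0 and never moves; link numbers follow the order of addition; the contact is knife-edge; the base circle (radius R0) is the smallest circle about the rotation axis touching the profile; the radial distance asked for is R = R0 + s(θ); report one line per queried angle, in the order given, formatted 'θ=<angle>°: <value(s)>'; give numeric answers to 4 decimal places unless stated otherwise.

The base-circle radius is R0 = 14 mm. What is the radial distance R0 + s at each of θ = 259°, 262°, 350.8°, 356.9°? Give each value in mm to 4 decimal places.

seg 1 [0°–230.2°] simple-harmonic, h=28: full span → s += 28 → s = 28.0000
seg 2 [230.2°–332.3°] uniform, h=-10: θ=259° here. β=28.8, B=102.1. -10·28.8/102.1 = -2.8208 → s = 25.1792
seg 2 [230.2°–332.3°] uniform, h=-10: θ=262° here. β=31.8, B=102.1. -10·31.8/102.1 = -3.1146 → s = 24.8854
seg 2 [230.2°–332.3°] uniform, h=-10: full span → s += -10 → s = 18.0000
seg 3 [332.3°–360°] uniform, h=-18: θ=350.8° here. β=18.5, B=27.7. -18·18.5/27.7 = -12.0217 → s = 5.9783
seg 3 [332.3°–360°] uniform, h=-18: θ=356.9° here. β=24.6, B=27.7. -18·24.6/27.7 = -15.9856 → s = 2.0144
θ=259°: R = R0 + s = 14 + 25.1792 = 39.1792
θ=262°: R = R0 + s = 14 + 24.8854 = 38.8854
θ=350.8°: R = R0 + s = 14 + 5.9783 = 19.9783
θ=356.9°: R = R0 + s = 14 + 2.0144 = 16.0144

θ=259°: 39.1792
θ=262°: 38.8854
θ=350.8°: 19.9783
θ=356.9°: 16.0144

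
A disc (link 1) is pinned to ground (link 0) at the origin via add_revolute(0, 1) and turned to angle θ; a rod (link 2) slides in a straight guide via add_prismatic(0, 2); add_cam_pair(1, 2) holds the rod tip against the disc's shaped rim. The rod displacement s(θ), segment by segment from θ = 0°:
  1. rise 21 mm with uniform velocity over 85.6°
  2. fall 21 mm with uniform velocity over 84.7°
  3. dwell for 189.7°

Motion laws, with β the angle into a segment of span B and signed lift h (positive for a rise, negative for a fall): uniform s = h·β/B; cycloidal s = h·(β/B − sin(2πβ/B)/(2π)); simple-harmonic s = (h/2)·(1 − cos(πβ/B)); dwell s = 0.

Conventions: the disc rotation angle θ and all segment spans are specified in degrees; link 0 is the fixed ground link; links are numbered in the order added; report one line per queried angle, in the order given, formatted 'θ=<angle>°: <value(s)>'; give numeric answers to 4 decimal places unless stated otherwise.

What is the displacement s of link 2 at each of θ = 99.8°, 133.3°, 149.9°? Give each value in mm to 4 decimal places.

segment 1 (0° to 85.6°, uniform, h = 21) is passed completely: s = 0.0000 + (21) = 21.0000
θ = 99.8° falls in segment 2 (85.6° to 170.3°, uniform, h = -21): β = 99.8 − 85.6 = 14.2°, B = 84.7°; Δs = -21·14.2/84.7 = -3.5207; s = 21.0000 − 3.5207 = 17.4793
θ = 133.3° falls in segment 2 (85.6° to 170.3°, uniform, h = -21): β = 133.3 − 85.6 = 47.7°, B = 84.7°; Δs = -21·47.7/84.7 = -11.8264; s = 21.0000 − 11.8264 = 9.1736
θ = 149.9° falls in segment 2 (85.6° to 170.3°, uniform, h = -21): β = 149.9 − 85.6 = 64.3°, B = 84.7°; Δs = -21·64.3/84.7 = -15.9421; s = 21.0000 − 15.9421 = 5.0579

θ=99.8°: 17.4793
θ=133.3°: 9.1736
θ=149.9°: 5.0579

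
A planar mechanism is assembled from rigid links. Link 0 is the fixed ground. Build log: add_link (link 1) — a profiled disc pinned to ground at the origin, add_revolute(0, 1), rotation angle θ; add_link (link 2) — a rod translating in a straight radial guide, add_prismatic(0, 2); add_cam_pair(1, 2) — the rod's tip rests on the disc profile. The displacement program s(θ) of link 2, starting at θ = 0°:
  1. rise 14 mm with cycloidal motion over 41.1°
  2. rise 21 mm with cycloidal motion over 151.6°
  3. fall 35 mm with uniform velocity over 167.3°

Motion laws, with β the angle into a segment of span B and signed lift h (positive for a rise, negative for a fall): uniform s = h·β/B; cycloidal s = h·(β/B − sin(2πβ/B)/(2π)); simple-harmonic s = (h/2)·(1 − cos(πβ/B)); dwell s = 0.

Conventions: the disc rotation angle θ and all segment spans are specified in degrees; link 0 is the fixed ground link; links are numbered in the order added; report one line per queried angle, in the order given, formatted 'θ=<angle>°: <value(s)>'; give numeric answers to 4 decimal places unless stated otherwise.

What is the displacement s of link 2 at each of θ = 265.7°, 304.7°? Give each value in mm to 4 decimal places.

seg 1 [0°–41.1°] cycloidal, h=14: full span → s += 14 → s = 14.0000
seg 2 [41.1°–192.7°] cycloidal, h=21: full span → s += 21 → s = 35.0000
seg 3 [192.7°–360°] uniform, h=-35: θ=265.7° here. β=73, B=167.3. -35·73/167.3 = -15.2720 → s = 19.7280
seg 3 [192.7°–360°] uniform, h=-35: θ=304.7° here. β=112, B=167.3. -35·112/167.3 = -23.4310 → s = 11.5690

θ=265.7°: 19.7280
θ=304.7°: 11.5690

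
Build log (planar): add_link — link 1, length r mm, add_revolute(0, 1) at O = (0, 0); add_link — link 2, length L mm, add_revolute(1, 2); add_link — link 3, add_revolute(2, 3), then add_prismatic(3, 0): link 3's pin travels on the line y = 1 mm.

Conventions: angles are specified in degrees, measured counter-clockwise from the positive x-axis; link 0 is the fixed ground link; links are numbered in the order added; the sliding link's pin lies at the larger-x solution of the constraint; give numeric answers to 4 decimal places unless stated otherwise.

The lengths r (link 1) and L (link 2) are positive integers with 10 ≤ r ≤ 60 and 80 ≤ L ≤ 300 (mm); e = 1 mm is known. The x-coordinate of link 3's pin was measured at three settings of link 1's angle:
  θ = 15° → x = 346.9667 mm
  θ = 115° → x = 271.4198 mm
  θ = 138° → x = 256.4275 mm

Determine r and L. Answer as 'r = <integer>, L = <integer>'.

constraint per measurement: (x − r cos θ)² + (r sin θ − e)² = L²
subtracting the θ₁ and θ₂ equations cancels the r² and L² terms:
r = (x₁² − x₂²) / (2[(x₁cos θ₁ + e sin θ₁) − (x₂cos θ₂ + e sin θ₂)]) = 52.0000 → r = 52
L² = (x₁ − r cos θ₁)² + (r sin θ₁ − e)² = 88208.9877 → L = 297.0000 → L = 297
check at θ₃=138°: x = 256.4275 (printed 256.4275) ✓

r = 52, L = 297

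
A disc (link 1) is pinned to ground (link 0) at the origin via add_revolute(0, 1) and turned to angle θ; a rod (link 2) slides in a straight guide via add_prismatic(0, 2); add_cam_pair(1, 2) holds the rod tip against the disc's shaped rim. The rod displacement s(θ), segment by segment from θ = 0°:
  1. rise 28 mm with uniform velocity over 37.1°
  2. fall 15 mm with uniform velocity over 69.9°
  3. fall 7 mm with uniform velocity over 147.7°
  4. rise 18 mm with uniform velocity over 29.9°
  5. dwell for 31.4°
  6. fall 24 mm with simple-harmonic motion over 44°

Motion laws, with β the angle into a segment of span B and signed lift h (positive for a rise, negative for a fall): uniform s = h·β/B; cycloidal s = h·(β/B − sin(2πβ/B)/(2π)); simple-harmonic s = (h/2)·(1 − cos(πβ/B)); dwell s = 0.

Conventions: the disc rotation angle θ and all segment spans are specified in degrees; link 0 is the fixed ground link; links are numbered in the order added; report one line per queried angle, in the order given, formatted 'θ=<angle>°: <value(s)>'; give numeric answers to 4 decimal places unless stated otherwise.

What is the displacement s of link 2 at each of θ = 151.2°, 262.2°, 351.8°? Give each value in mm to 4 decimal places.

segment 1 (0° to 37.1°, uniform, h = 28) is passed completely: s = 0.0000 + (28) = 28.0000
segment 2 (37.1° to 107°, uniform, h = -15) is passed completely: s = 28.0000 + (-15) = 13.0000
θ = 151.2° falls in segment 3 (107° to 254.7°, uniform, h = -7): β = 151.2 − 107 = 44.2°, B = 147.7°; Δs = -7·44.2/147.7 = -2.0948; s = 13.0000 − 2.0948 = 10.9052
segment 3 (107° to 254.7°, uniform, h = -7) is passed completely: s = 13.0000 + (-7) = 6.0000
θ = 262.2° falls in segment 4 (254.7° to 284.6°, uniform, h = 18): β = 262.2 − 254.7 = 7.5°, B = 29.9°; Δs = 18·7.5/29.9 = 4.5151; s = 6.0000 + 4.5151 = 10.5151
segment 4 (254.7° to 284.6°, uniform, h = 18) is passed completely: s = 6.0000 + (18) = 24.0000
segment 5 (284.6° to 316°, dwell): s unchanged at 24.0000
θ = 351.8° falls in segment 6 (316° to 360°, simple-harmonic, h = -24): β = 351.8 − 316 = 35.8°, B = 44°; Δs = -24/2·(1 − cos(π·0.8136)) = -22.0014; s = 24.0000 − 22.0014 = 1.9986

θ=151.2°: 10.9052
θ=262.2°: 10.5151
θ=351.8°: 1.9986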